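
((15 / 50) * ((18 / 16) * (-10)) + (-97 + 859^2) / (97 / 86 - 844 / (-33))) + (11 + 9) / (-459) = 7687596073519 / 278282520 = 27625.15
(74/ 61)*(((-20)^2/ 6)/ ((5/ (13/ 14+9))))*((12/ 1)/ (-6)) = -411440/ 1281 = -321.19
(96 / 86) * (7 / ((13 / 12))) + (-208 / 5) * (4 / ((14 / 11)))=-123.53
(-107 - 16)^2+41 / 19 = 287492 / 19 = 15131.16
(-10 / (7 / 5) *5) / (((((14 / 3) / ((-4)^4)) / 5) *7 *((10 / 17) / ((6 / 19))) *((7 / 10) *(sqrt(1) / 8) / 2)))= -17171.79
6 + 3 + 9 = 18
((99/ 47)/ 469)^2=9801/ 485893849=0.00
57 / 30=19 / 10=1.90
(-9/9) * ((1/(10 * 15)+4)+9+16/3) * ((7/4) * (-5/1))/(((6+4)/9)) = 57771/400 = 144.43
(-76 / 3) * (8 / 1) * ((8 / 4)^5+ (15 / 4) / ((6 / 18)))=-26296 / 3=-8765.33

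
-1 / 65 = -0.02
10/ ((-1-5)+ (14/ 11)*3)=-55/ 12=-4.58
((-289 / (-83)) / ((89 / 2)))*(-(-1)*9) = 5202 / 7387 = 0.70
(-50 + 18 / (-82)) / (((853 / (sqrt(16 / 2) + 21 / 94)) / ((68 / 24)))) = -35003 * sqrt(2) / 104919-245021 / 6574924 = -0.51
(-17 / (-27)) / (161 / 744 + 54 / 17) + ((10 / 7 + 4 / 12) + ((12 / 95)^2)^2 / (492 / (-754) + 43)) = 6846473587645930843 / 3515545880061271875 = 1.95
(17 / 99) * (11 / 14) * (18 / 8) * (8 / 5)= 17 / 35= 0.49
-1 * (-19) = 19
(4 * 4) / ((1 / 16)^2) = 4096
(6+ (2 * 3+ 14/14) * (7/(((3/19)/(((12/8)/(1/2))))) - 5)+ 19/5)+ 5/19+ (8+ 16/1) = 88356/95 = 930.06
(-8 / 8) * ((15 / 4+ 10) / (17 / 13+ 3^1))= -715 / 224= -3.19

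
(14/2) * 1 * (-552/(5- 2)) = -1288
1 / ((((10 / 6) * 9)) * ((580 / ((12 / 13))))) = 1 / 9425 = 0.00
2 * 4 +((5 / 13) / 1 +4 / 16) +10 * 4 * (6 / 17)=20113 / 884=22.75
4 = 4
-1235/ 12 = -102.92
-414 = -414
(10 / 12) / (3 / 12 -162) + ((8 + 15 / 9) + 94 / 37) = 292105 / 23939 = 12.20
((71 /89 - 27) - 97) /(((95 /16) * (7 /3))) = -105264 /11837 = -8.89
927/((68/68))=927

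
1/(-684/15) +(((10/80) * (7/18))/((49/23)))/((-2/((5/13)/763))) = -8334145/379937376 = -0.02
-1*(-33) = 33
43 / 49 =0.88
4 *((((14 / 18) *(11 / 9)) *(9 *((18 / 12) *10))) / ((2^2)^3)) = 385 / 48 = 8.02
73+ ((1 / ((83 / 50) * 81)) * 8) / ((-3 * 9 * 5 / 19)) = 13249513 / 181521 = 72.99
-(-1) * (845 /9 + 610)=6335 /9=703.89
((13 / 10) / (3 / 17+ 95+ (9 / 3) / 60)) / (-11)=-0.00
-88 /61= -1.44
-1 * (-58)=58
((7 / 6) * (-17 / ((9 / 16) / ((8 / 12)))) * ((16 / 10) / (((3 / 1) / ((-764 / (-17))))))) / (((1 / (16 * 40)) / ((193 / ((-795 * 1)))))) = 87537.72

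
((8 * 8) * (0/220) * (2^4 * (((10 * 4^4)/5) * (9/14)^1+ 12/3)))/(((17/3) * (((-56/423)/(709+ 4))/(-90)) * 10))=0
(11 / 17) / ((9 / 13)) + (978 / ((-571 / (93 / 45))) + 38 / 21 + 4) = 9798139 / 3057705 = 3.20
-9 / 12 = -3 / 4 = -0.75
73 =73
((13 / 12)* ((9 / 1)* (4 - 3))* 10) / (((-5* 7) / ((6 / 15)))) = -39 / 35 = -1.11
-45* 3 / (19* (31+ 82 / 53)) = -0.22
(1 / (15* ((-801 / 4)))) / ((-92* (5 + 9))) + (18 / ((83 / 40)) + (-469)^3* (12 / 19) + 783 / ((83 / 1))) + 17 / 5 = -397518522945875539 / 6101144910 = -65154742.07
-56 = -56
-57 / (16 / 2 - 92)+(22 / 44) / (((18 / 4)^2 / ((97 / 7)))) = 2315 / 2268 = 1.02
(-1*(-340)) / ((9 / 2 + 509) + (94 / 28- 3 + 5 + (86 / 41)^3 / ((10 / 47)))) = 205039975 / 339059143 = 0.60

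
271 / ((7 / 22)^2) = 131164 / 49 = 2676.82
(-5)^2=25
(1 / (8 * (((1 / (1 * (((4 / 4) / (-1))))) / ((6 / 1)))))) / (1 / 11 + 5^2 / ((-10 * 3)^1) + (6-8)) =99 / 362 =0.27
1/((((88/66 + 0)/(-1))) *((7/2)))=-3/14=-0.21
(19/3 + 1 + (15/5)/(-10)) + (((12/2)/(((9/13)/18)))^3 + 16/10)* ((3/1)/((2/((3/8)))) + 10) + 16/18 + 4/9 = 601495039/15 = 40099669.27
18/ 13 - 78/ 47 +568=346880/ 611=567.73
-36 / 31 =-1.16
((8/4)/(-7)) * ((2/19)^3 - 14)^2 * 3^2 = -165950213832/329321167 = -503.92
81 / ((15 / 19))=513 / 5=102.60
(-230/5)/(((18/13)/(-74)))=22126/9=2458.44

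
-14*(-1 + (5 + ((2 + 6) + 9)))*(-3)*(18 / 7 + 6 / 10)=2797.20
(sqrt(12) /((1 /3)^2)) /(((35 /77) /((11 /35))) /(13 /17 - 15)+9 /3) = 527076 * sqrt(3) /84871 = 10.76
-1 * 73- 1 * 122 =-195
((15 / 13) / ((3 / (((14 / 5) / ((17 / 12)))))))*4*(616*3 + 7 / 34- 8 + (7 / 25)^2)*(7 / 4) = 1768796316 / 180625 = 9792.64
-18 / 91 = -0.20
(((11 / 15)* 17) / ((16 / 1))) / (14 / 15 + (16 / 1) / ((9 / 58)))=561 / 74912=0.01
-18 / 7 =-2.57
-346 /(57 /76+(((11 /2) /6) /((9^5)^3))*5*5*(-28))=-854859980456982648 /1853020188844141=-461.33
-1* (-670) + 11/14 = 9391/14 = 670.79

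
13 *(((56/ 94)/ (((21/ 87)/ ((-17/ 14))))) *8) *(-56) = 820352/ 47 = 17454.30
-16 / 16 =-1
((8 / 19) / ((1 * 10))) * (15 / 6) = 2 / 19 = 0.11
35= 35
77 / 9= 8.56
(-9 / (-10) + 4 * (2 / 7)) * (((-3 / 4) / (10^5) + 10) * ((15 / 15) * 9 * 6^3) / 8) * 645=17930470552137 / 5600000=3201869.74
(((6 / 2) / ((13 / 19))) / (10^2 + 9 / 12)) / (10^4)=57 / 13097500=0.00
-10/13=-0.77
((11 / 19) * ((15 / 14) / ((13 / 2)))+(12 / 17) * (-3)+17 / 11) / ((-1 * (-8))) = -38537 / 646646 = -0.06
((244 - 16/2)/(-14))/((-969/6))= 0.10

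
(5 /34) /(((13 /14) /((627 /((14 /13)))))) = 3135 /34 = 92.21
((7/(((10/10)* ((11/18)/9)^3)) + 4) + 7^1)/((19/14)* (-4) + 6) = 208427359/5324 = 39148.64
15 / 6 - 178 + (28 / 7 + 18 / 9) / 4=-174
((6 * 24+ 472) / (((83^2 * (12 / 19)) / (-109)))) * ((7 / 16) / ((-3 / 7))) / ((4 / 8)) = 7813883 / 248004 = 31.51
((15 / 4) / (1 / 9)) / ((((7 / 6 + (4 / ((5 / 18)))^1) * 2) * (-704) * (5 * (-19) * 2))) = 405 / 49972736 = 0.00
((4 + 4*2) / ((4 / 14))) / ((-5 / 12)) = -504 / 5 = -100.80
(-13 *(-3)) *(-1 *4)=-156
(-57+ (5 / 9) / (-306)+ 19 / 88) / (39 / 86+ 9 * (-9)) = 295886827 / 419693076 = 0.71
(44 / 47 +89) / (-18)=-1409 / 282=-5.00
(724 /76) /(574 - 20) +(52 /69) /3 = 584819 /2178882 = 0.27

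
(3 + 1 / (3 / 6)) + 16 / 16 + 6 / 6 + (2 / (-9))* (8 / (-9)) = 7.20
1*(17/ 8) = 17/ 8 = 2.12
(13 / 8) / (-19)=-13 / 152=-0.09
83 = 83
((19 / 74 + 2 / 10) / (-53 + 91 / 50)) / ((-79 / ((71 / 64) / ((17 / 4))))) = 59995 / 2034548304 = 0.00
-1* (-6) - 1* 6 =0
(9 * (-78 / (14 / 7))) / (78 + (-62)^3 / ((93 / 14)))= 1053 / 107398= 0.01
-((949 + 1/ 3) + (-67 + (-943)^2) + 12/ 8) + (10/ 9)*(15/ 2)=-1780249/ 2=-890124.50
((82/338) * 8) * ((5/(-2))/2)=-410/169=-2.43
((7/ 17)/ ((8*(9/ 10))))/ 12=35/ 7344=0.00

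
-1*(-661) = 661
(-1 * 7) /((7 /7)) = -7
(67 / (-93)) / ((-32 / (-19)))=-1273 / 2976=-0.43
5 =5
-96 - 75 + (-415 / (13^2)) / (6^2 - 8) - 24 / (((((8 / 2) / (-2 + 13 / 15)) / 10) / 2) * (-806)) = -25121949 / 146692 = -171.26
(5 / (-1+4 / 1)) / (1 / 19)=31.67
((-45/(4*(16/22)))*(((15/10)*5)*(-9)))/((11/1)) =6075/64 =94.92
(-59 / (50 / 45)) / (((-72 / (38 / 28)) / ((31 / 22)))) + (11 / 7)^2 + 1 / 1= 841657 / 172480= 4.88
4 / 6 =2 / 3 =0.67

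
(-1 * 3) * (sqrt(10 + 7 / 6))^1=-sqrt(402) / 2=-10.02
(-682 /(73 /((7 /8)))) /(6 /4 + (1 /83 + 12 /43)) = -8519203 /1866610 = -4.56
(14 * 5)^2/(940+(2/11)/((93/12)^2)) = 12949475/2484193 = 5.21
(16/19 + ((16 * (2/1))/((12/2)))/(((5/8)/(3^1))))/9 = 2512/855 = 2.94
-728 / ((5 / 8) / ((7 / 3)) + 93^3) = -40768 / 45044007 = -0.00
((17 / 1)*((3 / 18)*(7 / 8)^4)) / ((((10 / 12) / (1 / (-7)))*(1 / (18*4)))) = -52479 / 2560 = -20.50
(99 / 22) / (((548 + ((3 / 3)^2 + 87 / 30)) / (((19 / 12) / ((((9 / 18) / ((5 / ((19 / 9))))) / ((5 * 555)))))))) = 1873125 / 11038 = 169.70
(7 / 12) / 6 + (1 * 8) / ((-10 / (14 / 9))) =-413 / 360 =-1.15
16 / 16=1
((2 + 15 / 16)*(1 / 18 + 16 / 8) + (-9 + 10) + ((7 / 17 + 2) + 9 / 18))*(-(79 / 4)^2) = -304030315 / 78336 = -3881.11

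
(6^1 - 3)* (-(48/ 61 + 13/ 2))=-2667/ 122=-21.86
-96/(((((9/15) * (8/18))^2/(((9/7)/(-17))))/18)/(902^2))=177935194800/119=1495253737.82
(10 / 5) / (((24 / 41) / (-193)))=-659.42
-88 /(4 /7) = -154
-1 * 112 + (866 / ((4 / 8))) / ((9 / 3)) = 1396 / 3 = 465.33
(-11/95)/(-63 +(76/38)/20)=22/11951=0.00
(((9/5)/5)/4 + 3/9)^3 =2048383/27000000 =0.08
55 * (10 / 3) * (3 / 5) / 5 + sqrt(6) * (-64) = 22 - 64 * sqrt(6) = -134.77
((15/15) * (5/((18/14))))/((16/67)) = 2345/144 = 16.28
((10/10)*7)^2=49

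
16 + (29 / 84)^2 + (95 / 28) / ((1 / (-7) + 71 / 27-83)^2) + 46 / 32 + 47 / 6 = 10371192692317 / 408466704996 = 25.39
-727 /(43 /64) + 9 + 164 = -39089 /43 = -909.05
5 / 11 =0.45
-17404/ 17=-1023.76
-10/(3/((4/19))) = -40/57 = -0.70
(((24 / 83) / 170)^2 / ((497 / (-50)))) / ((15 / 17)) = -96 / 291025805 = -0.00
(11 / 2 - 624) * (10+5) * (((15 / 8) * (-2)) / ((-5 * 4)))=-55665 / 32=-1739.53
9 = 9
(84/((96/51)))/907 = 357/7256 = 0.05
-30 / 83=-0.36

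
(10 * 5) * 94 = 4700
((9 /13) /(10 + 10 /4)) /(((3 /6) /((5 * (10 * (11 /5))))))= 792 /65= 12.18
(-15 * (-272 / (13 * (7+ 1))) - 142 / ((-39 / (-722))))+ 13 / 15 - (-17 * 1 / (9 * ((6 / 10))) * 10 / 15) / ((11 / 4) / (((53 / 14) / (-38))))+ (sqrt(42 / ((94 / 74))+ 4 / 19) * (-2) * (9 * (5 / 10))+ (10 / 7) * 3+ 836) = -13468265381 / 7702695 - 9 * sqrt(26534602) / 893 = -1800.43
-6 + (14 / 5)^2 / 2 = -52 / 25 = -2.08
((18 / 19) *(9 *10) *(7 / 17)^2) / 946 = 39690 / 2597243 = 0.02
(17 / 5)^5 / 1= 1419857 / 3125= 454.35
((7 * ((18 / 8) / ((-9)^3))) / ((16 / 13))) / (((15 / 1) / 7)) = -637 / 77760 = -0.01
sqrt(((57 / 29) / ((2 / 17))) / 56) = sqrt(196707) / 812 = 0.55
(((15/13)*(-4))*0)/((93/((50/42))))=0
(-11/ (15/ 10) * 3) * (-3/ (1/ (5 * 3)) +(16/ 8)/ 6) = 2948/ 3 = 982.67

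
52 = 52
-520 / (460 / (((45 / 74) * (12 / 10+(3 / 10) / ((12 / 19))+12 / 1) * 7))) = -447993 / 6808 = -65.80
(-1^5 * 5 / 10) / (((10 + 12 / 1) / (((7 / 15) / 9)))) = -7 / 5940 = -0.00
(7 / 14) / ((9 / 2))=1 / 9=0.11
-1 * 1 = -1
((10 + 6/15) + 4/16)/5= 213/100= 2.13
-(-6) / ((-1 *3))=-2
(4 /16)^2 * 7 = 7 /16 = 0.44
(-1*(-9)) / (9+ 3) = 0.75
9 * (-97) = -873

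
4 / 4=1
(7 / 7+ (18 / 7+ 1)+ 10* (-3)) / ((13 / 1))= -178 / 91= -1.96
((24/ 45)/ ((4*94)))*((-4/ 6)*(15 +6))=-14/ 705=-0.02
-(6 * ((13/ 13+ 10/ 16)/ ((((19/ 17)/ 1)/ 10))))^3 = -36429280875/ 54872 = -663895.63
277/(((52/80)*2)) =2770/13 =213.08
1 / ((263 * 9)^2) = 0.00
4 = 4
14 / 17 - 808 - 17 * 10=-16612 / 17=-977.18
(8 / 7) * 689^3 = 2616662152 / 7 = 373808878.86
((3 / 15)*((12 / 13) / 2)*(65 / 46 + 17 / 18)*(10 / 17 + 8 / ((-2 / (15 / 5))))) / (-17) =189344 / 1296165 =0.15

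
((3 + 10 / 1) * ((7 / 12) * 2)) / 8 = 91 / 48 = 1.90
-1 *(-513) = 513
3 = 3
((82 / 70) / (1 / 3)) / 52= 123 / 1820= 0.07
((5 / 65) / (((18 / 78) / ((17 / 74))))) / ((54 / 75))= 425 / 3996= 0.11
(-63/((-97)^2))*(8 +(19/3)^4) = -916783/84681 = -10.83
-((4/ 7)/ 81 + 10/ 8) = -1.26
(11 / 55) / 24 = 1 / 120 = 0.01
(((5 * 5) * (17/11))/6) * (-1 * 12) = -850/11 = -77.27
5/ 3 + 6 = 23/ 3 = 7.67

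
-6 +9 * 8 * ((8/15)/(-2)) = -25.20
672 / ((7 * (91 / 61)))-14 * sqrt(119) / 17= 5856 / 91-14 * sqrt(119) / 17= 55.37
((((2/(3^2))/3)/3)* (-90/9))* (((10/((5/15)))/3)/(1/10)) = -2000/81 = -24.69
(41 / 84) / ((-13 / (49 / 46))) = -0.04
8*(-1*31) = -248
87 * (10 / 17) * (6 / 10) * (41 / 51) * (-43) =-306762 / 289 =-1061.46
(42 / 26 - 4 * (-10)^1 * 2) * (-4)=-4244 / 13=-326.46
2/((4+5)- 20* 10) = -2/191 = -0.01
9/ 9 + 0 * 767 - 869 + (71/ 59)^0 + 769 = -98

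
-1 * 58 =-58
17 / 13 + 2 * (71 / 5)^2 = 404.59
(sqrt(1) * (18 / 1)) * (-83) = -1494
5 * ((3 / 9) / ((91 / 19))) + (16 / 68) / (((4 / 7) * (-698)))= 1125359 / 3239418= 0.35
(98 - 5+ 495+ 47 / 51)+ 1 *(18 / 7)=211163 / 357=591.49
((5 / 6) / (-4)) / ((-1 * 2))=5 / 48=0.10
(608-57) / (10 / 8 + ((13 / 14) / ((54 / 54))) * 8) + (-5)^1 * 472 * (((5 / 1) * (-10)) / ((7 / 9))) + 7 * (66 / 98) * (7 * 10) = 258735326 / 1701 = 152107.78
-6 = -6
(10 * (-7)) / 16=-35 / 8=-4.38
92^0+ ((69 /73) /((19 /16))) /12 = 1479 /1387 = 1.07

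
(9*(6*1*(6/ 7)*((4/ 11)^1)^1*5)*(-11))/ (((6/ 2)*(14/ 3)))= -3240/ 49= -66.12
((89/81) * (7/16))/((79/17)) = 10591/102384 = 0.10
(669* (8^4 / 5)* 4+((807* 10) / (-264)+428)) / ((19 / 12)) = 1447100577 / 1045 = 1384785.24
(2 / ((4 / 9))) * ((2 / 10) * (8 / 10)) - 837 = -20907 / 25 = -836.28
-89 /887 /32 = -89 /28384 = -0.00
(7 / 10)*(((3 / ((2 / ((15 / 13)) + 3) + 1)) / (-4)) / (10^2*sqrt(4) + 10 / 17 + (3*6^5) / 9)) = -153 / 4666016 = -0.00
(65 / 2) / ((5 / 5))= 65 / 2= 32.50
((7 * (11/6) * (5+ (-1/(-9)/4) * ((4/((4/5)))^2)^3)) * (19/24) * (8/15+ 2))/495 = 7987847/349920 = 22.83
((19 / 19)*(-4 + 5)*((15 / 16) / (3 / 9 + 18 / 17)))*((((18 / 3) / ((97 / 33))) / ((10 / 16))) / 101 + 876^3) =314881306753527 / 695587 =452684289.32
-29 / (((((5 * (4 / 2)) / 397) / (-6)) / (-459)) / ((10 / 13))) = -31706802 / 13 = -2438984.77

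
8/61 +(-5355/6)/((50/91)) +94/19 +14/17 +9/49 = -31246967909/19308940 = -1618.26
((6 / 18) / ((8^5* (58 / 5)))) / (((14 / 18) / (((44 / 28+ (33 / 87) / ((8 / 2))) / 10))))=0.00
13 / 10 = 1.30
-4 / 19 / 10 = -2 / 95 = -0.02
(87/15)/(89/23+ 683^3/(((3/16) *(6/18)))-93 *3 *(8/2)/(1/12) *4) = 667/586239896205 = 0.00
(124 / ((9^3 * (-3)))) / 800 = -31 / 437400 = -0.00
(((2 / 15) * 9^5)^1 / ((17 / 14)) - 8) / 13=550444 / 1105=498.14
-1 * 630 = -630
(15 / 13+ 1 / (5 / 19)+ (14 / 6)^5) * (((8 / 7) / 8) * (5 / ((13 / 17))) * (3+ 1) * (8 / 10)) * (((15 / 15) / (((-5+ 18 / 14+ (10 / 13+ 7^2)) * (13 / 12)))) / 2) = 636861344 / 286852995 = 2.22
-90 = -90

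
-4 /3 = -1.33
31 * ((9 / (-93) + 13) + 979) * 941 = 28934809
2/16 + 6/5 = 1.32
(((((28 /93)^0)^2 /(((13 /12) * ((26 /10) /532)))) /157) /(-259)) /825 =-0.00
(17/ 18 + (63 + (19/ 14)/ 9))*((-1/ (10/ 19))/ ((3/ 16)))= -204592/ 315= -649.50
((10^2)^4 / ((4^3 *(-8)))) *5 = -1953125 / 2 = -976562.50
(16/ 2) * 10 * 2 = 160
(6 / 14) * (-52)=-156 / 7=-22.29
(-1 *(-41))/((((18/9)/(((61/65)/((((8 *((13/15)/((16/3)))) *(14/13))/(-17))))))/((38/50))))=-807823/4550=-177.54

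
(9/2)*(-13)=-117/2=-58.50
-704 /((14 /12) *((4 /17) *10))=-8976 /35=-256.46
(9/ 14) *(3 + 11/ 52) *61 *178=8159787/ 364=22417.00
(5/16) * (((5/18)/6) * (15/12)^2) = 625/27648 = 0.02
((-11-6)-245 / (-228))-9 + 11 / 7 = -37273 / 1596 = -23.35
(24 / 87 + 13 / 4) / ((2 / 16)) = 818 / 29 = 28.21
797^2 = 635209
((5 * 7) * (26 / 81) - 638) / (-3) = 50768 / 243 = 208.92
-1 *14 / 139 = -14 / 139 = -0.10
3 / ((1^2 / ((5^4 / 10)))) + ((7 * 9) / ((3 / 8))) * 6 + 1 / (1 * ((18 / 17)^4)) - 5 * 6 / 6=125057449 / 104976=1191.30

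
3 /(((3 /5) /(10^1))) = 50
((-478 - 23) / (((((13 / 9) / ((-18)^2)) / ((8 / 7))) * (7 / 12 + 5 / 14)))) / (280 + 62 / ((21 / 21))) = -7791552 / 19513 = -399.30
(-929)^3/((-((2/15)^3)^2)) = 9132605466890625/64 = 142696960420166.02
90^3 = 729000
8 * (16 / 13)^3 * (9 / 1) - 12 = 268548 / 2197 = 122.23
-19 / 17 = -1.12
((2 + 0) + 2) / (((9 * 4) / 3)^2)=1 / 36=0.03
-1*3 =-3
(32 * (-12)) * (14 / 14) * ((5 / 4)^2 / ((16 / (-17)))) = 1275 / 2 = 637.50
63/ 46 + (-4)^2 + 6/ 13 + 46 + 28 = 54915/ 598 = 91.83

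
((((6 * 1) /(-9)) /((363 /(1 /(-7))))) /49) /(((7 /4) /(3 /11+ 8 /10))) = 472 /143807895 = 0.00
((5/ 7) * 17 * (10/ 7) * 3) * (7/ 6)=425/ 7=60.71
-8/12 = -2/3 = -0.67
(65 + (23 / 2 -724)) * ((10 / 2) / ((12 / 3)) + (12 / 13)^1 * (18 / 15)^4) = -2048.75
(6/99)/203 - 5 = -5.00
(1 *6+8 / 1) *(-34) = -476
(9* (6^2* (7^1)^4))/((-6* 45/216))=-3111696/5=-622339.20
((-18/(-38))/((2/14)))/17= 63/323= 0.20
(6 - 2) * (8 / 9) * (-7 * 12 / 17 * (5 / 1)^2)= -22400 / 51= -439.22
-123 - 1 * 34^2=-1279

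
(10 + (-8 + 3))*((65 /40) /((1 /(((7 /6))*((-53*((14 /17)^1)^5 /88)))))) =-405300805 /187421124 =-2.16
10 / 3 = 3.33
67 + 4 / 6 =203 / 3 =67.67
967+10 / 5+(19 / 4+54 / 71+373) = 382693 / 284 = 1347.51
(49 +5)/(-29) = -54/29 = -1.86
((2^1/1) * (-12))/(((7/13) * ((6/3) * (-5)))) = 156/35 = 4.46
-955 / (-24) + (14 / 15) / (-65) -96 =-146179 / 2600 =-56.22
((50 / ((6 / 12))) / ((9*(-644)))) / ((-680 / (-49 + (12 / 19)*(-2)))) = -4775 / 3744216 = -0.00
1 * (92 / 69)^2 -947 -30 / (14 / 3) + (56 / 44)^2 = -7242086 / 7623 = -950.03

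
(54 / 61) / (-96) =-9 / 976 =-0.01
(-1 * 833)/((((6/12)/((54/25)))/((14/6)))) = -209916/25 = -8396.64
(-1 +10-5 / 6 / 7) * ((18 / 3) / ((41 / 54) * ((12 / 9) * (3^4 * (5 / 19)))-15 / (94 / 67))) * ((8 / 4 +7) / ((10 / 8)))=23982408 / 680575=35.24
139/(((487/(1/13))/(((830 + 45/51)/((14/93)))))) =182593875/1506778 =121.18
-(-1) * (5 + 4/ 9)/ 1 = 49/ 9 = 5.44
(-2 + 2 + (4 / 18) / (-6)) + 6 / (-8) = -85 / 108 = -0.79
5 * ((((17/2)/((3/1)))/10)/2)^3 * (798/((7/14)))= 653429/28800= 22.69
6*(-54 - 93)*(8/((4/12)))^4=-292626432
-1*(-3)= 3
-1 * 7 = -7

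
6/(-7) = -6/7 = -0.86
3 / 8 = 0.38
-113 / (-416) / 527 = 113 / 219232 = 0.00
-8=-8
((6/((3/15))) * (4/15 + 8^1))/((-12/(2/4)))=-31/3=-10.33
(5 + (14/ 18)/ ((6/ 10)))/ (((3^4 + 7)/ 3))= 85/ 396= 0.21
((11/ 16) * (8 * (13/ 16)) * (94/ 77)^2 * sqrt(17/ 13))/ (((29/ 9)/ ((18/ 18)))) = 19881 * sqrt(221)/ 125048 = 2.36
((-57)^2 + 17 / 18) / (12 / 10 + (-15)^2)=292495 / 20358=14.37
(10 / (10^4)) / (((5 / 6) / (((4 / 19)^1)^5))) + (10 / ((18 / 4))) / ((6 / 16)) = 247609920736 / 41784170625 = 5.93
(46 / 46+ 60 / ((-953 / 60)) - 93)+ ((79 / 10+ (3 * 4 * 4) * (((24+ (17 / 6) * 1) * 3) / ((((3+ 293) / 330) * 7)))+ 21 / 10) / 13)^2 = 2894528356 / 1304657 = 2218.61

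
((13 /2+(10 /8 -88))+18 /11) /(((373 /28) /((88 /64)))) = -24213 /2984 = -8.11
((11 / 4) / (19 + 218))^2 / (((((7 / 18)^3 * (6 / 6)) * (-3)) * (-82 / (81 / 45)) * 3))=0.00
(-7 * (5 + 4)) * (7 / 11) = -441 / 11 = -40.09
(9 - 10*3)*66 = -1386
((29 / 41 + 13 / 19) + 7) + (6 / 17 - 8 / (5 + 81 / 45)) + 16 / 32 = 213689 / 26486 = 8.07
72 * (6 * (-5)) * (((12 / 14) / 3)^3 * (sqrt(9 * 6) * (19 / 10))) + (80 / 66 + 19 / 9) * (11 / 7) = 47 / 9 - 98496 * sqrt(6) / 343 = -698.17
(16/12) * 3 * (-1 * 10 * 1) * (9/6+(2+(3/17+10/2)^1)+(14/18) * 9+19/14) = -81080/119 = -681.34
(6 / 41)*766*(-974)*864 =-3867699456 / 41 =-94334133.07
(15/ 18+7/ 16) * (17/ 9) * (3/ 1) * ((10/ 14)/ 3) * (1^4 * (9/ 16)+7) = 627385/ 48384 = 12.97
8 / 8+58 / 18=38 / 9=4.22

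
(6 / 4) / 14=3 / 28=0.11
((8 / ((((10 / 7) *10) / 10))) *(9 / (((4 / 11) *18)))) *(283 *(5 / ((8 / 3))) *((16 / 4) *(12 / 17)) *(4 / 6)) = 130746 / 17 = 7690.94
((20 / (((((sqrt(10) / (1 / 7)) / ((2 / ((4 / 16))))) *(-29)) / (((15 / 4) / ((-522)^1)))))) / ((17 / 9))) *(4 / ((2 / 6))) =360 *sqrt(10) / 100079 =0.01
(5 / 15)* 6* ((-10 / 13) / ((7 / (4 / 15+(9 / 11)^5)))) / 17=-6119756 / 747437691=-0.01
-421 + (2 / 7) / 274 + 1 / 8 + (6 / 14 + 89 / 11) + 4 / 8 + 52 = -30368839 / 84392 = -359.85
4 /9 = 0.44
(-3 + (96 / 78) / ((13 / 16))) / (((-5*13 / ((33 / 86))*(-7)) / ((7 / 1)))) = -8283 / 944710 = -0.01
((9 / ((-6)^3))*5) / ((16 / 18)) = -15 / 64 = -0.23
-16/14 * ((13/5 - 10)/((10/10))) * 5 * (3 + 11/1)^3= 116032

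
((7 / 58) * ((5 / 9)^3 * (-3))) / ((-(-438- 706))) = -875 / 16123536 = -0.00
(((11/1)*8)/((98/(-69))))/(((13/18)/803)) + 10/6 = -131643847/1911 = -68887.41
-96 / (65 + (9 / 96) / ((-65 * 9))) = -599040 / 405599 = -1.48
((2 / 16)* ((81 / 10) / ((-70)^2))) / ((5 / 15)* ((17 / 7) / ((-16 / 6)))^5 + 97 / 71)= 1009967616 / 5656923083125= 0.00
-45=-45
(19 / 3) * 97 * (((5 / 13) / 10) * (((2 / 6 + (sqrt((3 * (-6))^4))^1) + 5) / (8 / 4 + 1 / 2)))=140068 / 45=3112.62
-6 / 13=-0.46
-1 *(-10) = 10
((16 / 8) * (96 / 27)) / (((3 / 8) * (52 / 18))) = 256 / 39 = 6.56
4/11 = 0.36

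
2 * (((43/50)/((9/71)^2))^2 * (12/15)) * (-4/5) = -375889585352/102515625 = -3666.66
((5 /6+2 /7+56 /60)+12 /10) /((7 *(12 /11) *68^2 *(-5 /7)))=-7513 /58262400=-0.00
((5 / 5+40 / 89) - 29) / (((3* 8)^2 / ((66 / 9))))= -6743 / 19224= -0.35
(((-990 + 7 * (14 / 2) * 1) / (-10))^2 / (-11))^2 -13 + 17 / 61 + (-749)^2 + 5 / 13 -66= 1159994867999273 / 959530000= 1208919.85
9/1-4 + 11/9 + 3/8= 475/72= 6.60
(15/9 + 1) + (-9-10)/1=-49/3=-16.33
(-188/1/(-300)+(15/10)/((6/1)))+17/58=1.17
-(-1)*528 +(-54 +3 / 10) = 4743 / 10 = 474.30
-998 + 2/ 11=-997.82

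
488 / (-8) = -61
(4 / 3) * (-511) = -2044 / 3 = -681.33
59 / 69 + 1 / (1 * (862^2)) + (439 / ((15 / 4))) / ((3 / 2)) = 60677717119 / 769050540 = 78.90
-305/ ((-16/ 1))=19.06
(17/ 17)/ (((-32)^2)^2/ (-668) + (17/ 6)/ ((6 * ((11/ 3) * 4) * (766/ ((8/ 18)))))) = -151971336/ 238553134313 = -0.00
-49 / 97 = -0.51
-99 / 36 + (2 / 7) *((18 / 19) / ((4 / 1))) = -1427 / 532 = -2.68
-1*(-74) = 74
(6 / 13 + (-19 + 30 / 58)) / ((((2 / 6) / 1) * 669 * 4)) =-3397 / 168142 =-0.02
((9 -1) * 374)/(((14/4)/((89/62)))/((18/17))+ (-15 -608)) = -4793184/994357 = -4.82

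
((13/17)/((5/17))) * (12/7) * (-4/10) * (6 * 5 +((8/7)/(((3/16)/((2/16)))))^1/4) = -65936/1225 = -53.83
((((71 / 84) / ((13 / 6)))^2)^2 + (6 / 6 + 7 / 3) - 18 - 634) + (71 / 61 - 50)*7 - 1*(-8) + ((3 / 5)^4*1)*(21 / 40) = -982.43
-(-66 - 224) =290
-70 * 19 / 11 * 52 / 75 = -13832 / 165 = -83.83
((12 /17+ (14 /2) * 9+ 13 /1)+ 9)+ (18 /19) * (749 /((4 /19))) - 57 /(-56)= 3291277 /952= 3457.22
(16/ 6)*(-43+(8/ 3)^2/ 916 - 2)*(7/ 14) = -370916/ 6183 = -59.99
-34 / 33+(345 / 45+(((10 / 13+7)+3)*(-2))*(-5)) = 16349 / 143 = 114.33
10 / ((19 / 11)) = 110 / 19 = 5.79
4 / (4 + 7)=4 / 11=0.36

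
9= 9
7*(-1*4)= -28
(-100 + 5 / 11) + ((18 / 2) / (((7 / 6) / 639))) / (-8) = -220443 / 308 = -715.72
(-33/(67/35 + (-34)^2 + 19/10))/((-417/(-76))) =-0.01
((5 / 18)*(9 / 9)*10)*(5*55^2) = 378125 / 9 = 42013.89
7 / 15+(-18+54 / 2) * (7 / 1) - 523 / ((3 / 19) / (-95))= 4721027 / 15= 314735.13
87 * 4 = 348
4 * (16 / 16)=4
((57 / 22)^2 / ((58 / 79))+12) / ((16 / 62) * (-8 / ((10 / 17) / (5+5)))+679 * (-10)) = -6133195 / 1979805872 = -0.00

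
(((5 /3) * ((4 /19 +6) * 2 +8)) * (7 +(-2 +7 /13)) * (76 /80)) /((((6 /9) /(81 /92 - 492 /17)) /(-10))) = 383133510 /5083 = 75375.47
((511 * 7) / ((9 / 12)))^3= 2929117506112 / 27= 108485833559.70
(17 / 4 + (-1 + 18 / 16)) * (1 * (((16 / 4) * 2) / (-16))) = -35 / 16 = -2.19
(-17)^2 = 289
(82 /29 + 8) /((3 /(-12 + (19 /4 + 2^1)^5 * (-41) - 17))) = -92368576631 /44544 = -2073648.00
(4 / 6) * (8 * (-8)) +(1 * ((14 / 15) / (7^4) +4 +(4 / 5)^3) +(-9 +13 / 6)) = -11573063 / 257250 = -44.99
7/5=1.40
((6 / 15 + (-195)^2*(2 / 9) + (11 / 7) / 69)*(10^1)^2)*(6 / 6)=408155420 / 483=845042.28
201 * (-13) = -2613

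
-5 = -5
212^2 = 44944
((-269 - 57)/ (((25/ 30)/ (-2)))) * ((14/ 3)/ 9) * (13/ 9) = 237328/ 405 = 586.00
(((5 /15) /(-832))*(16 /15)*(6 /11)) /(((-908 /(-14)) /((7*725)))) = -7105 /389532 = -0.02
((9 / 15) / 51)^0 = 1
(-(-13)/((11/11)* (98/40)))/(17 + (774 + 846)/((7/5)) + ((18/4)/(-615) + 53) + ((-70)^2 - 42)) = 106600/122250373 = 0.00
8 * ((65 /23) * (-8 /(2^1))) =-2080 /23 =-90.43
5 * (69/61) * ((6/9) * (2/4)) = 115/61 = 1.89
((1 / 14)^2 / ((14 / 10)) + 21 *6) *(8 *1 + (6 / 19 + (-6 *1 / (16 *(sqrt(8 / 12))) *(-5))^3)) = 2573.71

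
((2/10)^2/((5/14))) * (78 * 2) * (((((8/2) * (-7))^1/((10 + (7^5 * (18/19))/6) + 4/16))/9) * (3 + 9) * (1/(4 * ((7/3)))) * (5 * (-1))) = 663936/5061575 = 0.13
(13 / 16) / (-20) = -13 / 320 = -0.04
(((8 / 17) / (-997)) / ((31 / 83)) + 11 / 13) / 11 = 5770977 / 75134917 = 0.08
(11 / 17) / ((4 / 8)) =22 / 17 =1.29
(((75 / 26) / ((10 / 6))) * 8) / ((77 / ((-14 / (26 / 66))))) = -6.39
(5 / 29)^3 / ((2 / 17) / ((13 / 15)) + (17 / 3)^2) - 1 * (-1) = 1.00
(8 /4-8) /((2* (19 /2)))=-0.32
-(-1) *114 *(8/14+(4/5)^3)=108072/875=123.51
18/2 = 9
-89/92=-0.97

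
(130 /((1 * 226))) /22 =65 /2486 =0.03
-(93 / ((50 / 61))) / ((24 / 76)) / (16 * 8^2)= -35929 / 102400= -0.35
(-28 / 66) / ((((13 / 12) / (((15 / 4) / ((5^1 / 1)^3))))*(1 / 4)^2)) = -672 / 3575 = -0.19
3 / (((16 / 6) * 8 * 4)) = 9 / 256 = 0.04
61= 61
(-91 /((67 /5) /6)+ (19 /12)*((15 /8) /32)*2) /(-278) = 1391395 /9536512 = 0.15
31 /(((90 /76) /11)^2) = 5416444 /2025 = 2674.79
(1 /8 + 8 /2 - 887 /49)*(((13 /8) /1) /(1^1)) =-71227 /3136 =-22.71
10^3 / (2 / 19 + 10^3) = 9500 / 9501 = 1.00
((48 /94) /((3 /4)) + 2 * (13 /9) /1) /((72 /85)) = 64175 /15228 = 4.21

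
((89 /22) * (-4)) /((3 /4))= -712 /33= -21.58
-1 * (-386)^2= -148996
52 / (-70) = -26 / 35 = -0.74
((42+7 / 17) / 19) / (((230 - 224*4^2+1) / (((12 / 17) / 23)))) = -1236 / 60494347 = -0.00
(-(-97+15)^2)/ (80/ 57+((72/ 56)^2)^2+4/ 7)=-920226468/ 644261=-1428.34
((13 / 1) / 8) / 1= 13 / 8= 1.62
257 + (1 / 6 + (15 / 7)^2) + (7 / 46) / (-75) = 261.76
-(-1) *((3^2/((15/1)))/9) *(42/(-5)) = -14/25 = -0.56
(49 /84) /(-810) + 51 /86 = 247559 /417960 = 0.59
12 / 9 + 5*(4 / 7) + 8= 256 / 21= 12.19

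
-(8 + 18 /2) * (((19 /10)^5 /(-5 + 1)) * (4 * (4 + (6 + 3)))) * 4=547217879 /25000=21888.72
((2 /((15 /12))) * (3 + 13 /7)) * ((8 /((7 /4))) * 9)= 78336 /245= 319.74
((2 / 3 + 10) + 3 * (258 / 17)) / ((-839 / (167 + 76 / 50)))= -12074458 / 1069725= -11.29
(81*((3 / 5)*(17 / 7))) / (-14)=-4131 / 490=-8.43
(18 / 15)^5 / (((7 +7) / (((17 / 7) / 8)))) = 8262 / 153125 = 0.05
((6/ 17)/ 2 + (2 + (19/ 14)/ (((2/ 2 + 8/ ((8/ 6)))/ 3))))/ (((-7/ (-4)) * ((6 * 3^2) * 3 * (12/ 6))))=4595/ 944622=0.00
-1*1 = -1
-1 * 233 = -233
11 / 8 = 1.38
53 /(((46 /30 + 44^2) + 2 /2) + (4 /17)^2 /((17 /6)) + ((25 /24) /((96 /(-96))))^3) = 17998087680 /657922673507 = 0.03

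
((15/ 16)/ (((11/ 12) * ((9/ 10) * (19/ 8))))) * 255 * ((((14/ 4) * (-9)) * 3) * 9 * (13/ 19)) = -281940750/ 3971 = -70999.94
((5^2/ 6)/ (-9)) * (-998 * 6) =24950/ 9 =2772.22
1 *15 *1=15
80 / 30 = 8 / 3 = 2.67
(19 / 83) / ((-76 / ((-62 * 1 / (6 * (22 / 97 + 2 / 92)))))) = 69161 / 552282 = 0.13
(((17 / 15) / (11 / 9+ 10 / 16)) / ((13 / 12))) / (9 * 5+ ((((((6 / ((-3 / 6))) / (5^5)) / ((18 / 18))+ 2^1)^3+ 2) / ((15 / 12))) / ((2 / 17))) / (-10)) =747070312500000 / 50431727008050479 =0.01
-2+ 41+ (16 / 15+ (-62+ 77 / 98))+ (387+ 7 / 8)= 308051 / 840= 366.73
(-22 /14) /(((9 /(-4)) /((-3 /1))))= -44 /21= -2.10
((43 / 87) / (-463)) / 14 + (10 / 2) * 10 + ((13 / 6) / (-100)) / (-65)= 4699474163 / 93989000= 50.00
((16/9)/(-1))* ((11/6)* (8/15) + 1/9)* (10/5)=-1568/405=-3.87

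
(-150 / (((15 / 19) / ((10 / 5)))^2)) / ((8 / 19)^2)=-130321 / 24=-5430.04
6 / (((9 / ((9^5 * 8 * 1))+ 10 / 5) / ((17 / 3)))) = 1784592 / 104977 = 17.00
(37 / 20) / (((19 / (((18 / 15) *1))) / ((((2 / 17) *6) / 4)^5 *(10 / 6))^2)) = 728271 / 76607768217062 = 0.00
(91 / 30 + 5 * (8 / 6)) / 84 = 97 / 840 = 0.12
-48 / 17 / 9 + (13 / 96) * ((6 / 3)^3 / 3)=29 / 612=0.05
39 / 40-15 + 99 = 3399 / 40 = 84.98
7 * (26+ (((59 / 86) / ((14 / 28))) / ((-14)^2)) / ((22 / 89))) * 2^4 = 2915.17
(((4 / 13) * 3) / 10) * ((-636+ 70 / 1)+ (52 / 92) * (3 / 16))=-624747 / 11960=-52.24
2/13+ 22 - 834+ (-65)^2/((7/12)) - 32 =582310/91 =6399.01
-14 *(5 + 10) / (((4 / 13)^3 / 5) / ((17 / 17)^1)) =-1153425 / 32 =-36044.53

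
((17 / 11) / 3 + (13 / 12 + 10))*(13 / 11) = 19903 / 1452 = 13.71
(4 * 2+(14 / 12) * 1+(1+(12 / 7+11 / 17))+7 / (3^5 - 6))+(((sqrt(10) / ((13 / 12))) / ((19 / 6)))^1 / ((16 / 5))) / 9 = 5 * sqrt(10) / 494+236107 / 18802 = 12.59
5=5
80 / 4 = 20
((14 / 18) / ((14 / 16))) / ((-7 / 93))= -248 / 21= -11.81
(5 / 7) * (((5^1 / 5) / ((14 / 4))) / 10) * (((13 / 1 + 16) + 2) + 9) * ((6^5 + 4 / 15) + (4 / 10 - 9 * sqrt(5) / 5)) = 933200 / 147 - 72 * sqrt(5) / 49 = 6345.01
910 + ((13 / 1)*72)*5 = 5590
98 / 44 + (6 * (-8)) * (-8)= 8497 / 22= 386.23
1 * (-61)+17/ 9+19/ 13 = -6745/ 117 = -57.65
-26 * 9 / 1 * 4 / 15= -62.40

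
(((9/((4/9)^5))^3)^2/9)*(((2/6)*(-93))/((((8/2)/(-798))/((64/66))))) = 10320510147087135122224103298631955427/792633534417207296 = 13020531808151929961.20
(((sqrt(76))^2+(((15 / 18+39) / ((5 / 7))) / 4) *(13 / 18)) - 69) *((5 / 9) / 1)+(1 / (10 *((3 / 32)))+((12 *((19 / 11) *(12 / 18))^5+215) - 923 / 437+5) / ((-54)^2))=3534941883652841 / 332466121445040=10.63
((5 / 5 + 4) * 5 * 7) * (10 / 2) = 875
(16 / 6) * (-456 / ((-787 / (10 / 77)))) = 12160 / 60599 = 0.20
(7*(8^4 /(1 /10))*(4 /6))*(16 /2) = 4587520 /3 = 1529173.33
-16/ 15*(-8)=128/ 15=8.53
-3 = -3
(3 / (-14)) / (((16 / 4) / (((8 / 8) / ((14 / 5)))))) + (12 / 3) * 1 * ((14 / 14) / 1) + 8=9393 / 784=11.98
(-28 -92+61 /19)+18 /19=-115.84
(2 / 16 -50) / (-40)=399 / 320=1.25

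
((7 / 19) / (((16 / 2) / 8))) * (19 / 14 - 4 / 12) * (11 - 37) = -559 / 57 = -9.81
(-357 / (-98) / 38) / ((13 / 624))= 612 / 133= 4.60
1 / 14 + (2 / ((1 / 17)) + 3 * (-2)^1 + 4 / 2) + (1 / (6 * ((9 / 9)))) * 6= 435 / 14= 31.07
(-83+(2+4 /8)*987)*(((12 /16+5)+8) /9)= 262295 /72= 3642.99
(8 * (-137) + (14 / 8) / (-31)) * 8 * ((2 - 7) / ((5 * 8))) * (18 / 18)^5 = 135911 / 124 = 1096.06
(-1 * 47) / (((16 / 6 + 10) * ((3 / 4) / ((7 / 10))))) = -329 / 95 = -3.46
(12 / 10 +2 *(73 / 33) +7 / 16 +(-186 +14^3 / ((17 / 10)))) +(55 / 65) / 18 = 2510355149 / 1750320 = 1434.23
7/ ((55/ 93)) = 651/ 55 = 11.84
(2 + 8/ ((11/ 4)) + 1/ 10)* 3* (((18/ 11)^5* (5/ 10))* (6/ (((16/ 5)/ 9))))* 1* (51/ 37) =134406211869/ 65547757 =2050.51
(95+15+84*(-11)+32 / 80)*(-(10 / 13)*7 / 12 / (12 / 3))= 2373 / 26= 91.27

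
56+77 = 133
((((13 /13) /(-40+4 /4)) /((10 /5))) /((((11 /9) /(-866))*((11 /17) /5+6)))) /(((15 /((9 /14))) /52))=132498 /40117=3.30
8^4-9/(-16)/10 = 655369/160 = 4096.06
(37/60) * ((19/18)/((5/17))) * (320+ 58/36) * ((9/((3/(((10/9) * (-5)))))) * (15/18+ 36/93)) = -15704844953/1084752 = -14477.82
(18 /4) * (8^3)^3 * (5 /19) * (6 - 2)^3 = 193273528320 /19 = 10172290964.21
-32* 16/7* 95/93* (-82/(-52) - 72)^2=-370546.38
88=88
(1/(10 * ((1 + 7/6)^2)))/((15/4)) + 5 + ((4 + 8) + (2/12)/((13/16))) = 218147/12675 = 17.21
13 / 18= 0.72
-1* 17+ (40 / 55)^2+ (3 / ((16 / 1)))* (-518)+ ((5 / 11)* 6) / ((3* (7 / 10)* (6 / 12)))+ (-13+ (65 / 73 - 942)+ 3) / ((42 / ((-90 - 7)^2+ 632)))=-112529514859 / 494648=-227494.13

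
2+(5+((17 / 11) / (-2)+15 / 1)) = 467 / 22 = 21.23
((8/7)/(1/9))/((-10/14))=-72/5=-14.40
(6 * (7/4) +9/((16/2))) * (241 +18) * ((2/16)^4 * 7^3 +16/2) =797544657/32768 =24339.13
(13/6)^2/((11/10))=845/198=4.27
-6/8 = -3/4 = -0.75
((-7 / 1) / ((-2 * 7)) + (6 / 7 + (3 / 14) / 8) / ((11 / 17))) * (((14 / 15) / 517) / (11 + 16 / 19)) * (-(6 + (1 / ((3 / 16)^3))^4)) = -50806233871824011 / 337199314500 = -150671.23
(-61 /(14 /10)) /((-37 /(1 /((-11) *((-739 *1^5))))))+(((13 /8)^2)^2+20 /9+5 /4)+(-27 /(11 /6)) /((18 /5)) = 6.35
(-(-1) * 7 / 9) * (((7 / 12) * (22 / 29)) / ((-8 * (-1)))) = 539 / 12528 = 0.04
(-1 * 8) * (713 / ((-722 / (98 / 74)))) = 139748 / 13357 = 10.46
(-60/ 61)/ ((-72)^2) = -5/ 26352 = -0.00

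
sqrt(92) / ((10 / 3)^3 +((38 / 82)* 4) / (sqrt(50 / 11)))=-2839455* sqrt(506) / 10500460282 +283668750* sqrt(23) / 5250230141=0.25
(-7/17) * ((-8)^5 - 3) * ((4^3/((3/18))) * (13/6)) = 190858304/17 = 11226959.06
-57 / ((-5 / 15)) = 171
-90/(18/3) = -15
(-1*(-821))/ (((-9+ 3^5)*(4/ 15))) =4105/ 312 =13.16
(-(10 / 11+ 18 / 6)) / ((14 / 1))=-43 / 154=-0.28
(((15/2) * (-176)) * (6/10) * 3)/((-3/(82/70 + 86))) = 2416392/35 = 69039.77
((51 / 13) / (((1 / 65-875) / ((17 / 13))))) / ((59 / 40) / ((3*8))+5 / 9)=-2080800 / 218974379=-0.01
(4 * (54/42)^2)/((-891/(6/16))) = -3/1078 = -0.00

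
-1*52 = -52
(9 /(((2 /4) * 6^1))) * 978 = 2934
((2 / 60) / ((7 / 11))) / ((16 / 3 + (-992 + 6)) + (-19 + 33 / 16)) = -88 / 1675975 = -0.00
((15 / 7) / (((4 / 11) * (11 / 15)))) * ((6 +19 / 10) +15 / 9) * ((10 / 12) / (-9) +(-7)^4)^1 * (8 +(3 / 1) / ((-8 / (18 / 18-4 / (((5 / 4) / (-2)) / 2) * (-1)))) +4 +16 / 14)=26147480671 / 8064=3242495.12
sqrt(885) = 29.75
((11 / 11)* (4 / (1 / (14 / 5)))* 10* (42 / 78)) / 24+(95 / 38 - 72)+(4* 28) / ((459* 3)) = -2395363 / 35802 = -66.91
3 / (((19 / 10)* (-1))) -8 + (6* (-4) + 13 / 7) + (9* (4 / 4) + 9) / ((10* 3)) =-20696 / 665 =-31.12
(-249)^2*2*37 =4588074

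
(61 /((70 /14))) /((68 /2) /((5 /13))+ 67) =61 /777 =0.08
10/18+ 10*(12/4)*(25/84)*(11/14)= 13355/1764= 7.57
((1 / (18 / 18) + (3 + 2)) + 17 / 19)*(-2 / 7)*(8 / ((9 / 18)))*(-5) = 20960 / 133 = 157.59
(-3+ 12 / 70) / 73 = -0.04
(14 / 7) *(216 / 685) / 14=216 / 4795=0.05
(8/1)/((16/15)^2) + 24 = 31.03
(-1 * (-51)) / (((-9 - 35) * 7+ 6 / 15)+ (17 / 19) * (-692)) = -4845 / 88042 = -0.06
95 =95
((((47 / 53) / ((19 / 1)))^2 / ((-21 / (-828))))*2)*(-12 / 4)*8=-29264832 / 7098343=-4.12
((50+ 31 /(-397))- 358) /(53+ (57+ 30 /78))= -1589991 /569695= -2.79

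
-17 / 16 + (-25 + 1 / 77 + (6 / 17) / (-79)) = -43108291 / 1654576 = -26.05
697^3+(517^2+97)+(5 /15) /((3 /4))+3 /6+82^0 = 6099772697 /18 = 338876260.94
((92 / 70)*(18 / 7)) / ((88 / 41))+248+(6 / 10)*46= 1493971 / 5390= 277.17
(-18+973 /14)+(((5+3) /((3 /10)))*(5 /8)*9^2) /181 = 21343 /362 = 58.96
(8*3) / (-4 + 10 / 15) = -7.20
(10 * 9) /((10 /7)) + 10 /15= 191 /3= 63.67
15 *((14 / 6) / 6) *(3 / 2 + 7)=595 / 12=49.58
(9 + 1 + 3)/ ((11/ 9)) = 117/ 11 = 10.64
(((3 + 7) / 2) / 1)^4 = 625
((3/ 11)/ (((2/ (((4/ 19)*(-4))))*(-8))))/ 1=0.01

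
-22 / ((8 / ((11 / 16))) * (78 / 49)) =-5929 / 4992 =-1.19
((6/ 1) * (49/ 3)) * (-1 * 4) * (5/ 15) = -130.67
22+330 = 352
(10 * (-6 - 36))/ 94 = -210/ 47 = -4.47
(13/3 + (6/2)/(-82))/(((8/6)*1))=1057/328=3.22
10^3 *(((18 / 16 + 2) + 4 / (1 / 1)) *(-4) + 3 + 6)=-19500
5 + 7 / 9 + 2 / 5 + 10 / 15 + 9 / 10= 697 / 90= 7.74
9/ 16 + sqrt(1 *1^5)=25/ 16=1.56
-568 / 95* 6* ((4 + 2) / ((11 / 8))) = -163584 / 1045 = -156.54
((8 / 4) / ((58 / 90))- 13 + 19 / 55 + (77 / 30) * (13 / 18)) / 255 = -1325953 / 43926300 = -0.03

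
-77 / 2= -38.50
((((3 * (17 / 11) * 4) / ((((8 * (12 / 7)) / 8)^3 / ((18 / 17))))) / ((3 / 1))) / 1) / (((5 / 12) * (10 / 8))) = 686 / 275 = 2.49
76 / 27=2.81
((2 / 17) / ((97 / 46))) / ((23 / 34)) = 8 / 97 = 0.08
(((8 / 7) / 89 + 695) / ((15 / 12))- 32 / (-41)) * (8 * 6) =26725.96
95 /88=1.08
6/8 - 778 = -3109/4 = -777.25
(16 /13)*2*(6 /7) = 192 /91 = 2.11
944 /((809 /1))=944 /809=1.17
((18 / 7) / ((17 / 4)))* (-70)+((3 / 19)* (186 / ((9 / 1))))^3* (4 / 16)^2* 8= -2912692 / 116603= -24.98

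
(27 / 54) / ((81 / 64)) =0.40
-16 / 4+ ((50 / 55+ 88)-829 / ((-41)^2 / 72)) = 913486 / 18491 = 49.40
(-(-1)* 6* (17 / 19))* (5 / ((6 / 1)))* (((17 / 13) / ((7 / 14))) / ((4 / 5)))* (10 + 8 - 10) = 28900 / 247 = 117.00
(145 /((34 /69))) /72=3335 /816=4.09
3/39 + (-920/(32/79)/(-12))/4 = 118297/2496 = 47.39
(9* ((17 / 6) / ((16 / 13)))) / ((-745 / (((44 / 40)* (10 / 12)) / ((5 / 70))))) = -17017 / 47680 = -0.36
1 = 1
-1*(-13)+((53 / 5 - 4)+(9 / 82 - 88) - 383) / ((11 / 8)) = -732121 / 2255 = -324.67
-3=-3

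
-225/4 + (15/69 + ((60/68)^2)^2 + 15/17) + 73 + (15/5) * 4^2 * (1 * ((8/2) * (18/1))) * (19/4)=126281241433/7683932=16434.46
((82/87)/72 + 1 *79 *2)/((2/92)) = 11382631/1566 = 7268.60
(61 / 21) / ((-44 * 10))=-0.01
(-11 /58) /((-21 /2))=11 /609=0.02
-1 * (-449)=449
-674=-674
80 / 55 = 16 / 11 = 1.45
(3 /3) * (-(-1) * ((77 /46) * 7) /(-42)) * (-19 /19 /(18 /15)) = 385 /1656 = 0.23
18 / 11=1.64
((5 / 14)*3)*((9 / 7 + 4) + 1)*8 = 2640 / 49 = 53.88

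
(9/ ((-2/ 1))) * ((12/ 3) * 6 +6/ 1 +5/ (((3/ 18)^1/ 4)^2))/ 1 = -13095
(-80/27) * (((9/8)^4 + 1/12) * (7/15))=-2.33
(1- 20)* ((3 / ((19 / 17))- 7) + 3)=25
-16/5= -3.20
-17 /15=-1.13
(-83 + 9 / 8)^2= 429025 / 64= 6703.52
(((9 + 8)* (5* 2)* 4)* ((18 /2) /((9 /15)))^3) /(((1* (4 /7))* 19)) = 4016250 /19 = 211381.58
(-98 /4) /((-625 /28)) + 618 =386936 /625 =619.10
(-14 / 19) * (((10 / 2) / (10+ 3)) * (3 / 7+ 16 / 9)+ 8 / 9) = -2846 / 2223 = -1.28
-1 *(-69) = 69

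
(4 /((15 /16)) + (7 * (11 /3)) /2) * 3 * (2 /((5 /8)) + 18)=27189 /25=1087.56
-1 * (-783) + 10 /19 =14887 /19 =783.53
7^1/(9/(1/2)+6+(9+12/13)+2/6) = 0.20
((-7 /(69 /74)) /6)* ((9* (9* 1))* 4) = -9324 /23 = -405.39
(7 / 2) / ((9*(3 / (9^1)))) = 7 / 6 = 1.17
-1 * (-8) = 8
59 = 59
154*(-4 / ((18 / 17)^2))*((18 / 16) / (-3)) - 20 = 20093 / 108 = 186.05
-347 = -347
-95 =-95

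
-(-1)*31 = 31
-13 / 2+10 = 7 / 2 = 3.50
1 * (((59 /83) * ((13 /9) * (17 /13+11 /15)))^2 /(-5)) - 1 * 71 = -45122373199 /627760125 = -71.88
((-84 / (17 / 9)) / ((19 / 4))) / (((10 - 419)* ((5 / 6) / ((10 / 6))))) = 6048 / 132107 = 0.05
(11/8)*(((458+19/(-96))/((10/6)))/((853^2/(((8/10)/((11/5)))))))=43949/232834880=0.00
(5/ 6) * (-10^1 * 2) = -50/ 3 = -16.67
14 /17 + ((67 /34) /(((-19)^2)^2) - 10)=-40660085 /4430914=-9.18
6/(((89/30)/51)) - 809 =-62821/89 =-705.85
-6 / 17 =-0.35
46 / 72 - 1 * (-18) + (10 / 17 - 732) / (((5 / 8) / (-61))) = 218497547 / 3060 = 71404.43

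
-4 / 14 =-2 / 7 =-0.29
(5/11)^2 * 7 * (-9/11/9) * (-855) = 112.42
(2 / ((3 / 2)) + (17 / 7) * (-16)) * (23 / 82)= -9062 / 861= -10.52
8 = 8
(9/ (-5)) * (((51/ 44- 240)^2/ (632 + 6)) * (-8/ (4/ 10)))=993951729/ 308792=3218.84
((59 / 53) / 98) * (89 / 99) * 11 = 5251 / 46746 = 0.11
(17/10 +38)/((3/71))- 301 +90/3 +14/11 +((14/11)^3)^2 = 35825726477/53146830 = 674.09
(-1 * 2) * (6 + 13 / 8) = -15.25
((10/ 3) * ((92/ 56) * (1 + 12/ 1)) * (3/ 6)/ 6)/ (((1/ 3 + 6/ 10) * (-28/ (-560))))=37375/ 294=127.13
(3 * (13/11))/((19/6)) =234/209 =1.12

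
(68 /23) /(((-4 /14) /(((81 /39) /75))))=-2142 /7475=-0.29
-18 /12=-3 /2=-1.50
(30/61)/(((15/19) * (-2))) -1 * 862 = -52601/61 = -862.31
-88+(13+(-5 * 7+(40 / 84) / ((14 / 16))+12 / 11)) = -175226 / 1617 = -108.36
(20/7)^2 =8.16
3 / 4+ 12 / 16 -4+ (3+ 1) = 3 / 2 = 1.50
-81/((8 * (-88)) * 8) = 81/5632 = 0.01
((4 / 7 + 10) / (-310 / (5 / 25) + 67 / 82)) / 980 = -1517 / 217861595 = -0.00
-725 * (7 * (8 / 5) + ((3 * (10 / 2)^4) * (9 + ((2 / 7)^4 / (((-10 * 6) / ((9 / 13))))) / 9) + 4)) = -382215151635 / 31213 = -12245383.39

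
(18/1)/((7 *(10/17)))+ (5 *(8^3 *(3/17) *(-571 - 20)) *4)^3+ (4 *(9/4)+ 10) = -209456634480851677261166/171955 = -1218089816991955321.22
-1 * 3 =-3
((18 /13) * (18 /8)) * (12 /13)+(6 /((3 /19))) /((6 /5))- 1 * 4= 15485 /507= 30.54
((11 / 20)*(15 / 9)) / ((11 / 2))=1 / 6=0.17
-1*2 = -2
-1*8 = -8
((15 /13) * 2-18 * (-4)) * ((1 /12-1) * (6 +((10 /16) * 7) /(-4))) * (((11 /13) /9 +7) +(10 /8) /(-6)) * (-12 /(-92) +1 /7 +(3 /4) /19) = -42596480905 /59185152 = -719.72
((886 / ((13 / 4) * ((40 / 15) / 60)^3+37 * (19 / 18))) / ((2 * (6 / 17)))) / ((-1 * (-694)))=228754125 / 4939841338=0.05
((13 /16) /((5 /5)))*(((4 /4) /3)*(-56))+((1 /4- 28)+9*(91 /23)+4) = -913 /276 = -3.31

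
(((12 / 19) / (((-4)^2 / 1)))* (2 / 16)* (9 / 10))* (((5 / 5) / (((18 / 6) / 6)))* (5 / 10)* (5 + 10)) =81 / 1216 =0.07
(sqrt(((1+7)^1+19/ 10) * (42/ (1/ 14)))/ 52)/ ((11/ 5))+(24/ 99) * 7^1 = 21 * sqrt(330)/ 572+56/ 33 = 2.36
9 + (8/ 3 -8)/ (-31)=853/ 93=9.17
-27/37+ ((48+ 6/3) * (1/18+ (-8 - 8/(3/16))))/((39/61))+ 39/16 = -822095939/207792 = -3956.34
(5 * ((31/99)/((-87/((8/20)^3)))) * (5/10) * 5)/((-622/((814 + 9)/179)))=51026/2397385485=0.00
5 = 5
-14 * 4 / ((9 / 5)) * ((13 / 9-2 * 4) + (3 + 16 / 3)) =-4480 / 81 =-55.31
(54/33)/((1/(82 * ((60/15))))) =5904/11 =536.73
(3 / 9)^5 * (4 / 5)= 4 / 1215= 0.00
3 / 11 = 0.27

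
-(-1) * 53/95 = 53/95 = 0.56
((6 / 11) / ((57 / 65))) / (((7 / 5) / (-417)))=-271050 / 1463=-185.27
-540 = -540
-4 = -4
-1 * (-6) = 6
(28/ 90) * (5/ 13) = 14/ 117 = 0.12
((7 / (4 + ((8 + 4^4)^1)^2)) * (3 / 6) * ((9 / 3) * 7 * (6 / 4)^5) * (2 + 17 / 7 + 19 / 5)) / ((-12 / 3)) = -45927 / 2788000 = -0.02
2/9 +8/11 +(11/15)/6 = 1061/990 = 1.07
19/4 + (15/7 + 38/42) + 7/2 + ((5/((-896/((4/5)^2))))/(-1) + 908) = 772213/840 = 919.30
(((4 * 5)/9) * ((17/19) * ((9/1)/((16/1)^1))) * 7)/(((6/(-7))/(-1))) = 4165/456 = 9.13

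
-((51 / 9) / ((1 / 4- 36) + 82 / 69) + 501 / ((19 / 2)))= -9528362 / 181241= -52.57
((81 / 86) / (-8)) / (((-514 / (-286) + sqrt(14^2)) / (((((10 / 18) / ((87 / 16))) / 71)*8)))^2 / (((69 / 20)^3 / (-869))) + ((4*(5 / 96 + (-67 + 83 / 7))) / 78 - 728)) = 0.00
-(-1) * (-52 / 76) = -13 / 19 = -0.68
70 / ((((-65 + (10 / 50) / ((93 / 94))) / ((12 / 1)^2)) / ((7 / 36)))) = -911400 / 30131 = -30.25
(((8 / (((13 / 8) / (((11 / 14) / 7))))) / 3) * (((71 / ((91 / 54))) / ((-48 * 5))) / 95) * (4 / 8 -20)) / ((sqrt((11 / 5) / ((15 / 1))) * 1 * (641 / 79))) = 100962 * sqrt(33) / 271530805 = 0.00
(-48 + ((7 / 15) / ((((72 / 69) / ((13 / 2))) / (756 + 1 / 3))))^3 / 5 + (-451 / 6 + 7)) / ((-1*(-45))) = 107105346102706627913 / 2267481600000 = 47235376.07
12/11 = 1.09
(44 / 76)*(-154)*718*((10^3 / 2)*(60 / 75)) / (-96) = 15203650 / 57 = 266730.70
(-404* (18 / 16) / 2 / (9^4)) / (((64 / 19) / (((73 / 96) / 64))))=-140087 / 1146617856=-0.00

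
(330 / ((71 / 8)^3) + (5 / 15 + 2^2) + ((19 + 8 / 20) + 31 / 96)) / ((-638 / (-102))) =71636284989 / 18267777440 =3.92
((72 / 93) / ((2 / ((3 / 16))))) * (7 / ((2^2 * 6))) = 21 / 992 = 0.02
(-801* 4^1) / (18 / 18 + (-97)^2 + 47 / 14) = -4984 / 14643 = -0.34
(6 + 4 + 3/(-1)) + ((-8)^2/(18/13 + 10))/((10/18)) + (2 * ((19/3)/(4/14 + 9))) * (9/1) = 70697/2405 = 29.40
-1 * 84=-84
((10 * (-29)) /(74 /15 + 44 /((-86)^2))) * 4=-32172600 /136991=-234.85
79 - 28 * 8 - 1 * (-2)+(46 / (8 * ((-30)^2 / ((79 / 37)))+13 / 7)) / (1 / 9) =-266584319 / 1865827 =-142.88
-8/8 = -1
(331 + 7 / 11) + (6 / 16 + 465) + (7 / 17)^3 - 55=742.08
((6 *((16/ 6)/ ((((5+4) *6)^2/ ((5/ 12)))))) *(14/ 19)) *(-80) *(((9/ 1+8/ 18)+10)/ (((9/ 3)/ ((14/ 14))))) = -980000/ 1121931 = -0.87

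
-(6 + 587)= -593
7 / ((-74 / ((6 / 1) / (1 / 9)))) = -189 / 37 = -5.11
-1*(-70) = 70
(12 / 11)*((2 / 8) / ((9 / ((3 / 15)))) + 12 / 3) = 721 / 165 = 4.37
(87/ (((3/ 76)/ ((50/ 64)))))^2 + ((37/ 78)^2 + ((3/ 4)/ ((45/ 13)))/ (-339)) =54355019397911/ 18333120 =2964853.74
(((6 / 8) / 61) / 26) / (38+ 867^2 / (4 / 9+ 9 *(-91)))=-0.00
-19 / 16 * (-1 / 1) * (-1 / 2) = -19 / 32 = -0.59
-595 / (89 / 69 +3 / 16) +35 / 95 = -1781329 / 4427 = -402.38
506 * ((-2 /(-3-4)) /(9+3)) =253 /21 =12.05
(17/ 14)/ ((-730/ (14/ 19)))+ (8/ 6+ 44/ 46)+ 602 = 578322347/ 957030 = 604.29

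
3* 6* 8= 144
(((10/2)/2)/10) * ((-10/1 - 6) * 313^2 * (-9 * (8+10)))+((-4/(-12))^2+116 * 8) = 63484840.11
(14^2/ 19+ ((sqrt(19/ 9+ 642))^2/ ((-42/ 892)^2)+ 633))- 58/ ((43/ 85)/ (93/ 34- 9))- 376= 945291700912/ 3242673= 291516.20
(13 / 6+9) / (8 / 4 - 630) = -67 / 3768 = -0.02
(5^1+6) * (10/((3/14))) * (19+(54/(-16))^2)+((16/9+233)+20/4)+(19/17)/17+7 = 659503915/41616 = 15847.36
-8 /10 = -4 /5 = -0.80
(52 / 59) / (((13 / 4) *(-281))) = -16 / 16579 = -0.00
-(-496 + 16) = 480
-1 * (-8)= 8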